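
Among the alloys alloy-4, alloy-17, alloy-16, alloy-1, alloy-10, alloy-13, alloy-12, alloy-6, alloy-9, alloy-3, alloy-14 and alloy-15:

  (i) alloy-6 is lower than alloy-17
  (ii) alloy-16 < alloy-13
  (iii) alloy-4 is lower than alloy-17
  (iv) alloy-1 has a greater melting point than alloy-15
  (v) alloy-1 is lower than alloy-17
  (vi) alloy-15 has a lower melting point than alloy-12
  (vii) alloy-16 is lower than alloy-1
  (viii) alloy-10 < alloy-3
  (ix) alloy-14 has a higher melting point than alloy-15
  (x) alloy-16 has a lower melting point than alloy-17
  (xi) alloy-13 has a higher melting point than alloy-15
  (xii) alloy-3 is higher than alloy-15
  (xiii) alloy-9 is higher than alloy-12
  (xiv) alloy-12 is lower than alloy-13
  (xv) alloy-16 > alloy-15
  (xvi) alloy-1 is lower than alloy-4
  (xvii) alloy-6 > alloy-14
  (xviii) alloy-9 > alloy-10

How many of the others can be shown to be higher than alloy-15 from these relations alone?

The elements the relations force above alloy-15 are alloy-12, alloy-16, alloy-14, alloy-1, alloy-9, alloy-4, alloy-6, alloy-17, alloy-3, alloy-13 — no chain reaches any other.
That is 10.

10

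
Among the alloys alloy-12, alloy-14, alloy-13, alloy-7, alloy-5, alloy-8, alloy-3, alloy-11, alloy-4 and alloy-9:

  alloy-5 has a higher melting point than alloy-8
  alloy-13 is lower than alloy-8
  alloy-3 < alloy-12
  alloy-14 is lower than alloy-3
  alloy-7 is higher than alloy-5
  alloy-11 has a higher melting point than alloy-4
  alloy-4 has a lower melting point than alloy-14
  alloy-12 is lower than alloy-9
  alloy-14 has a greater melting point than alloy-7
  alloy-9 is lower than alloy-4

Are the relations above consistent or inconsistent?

inconsistent

Chaining the given relations yields alloy-14 < alloy-3 < alloy-12 < alloy-9 < alloy-4, so alloy-14 < alloy-4. But one relation states alloy-4 < alloy-14. These cannot both hold.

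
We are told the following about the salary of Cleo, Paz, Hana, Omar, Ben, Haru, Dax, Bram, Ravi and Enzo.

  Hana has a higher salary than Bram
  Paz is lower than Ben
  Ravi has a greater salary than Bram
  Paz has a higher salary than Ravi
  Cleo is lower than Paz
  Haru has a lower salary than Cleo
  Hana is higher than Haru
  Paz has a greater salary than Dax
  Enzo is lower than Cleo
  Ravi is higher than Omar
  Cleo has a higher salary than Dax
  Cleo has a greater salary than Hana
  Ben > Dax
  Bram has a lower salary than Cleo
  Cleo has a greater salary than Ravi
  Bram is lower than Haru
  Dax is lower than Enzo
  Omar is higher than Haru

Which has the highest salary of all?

Chaining downward from Ben: directly below it, Dax, Paz; then Ravi, Cleo; then Bram, Enzo, Haru, Omar, Hana.
That covers every other element, and nothing is given above Ben, so Ben is the highest salary.

Ben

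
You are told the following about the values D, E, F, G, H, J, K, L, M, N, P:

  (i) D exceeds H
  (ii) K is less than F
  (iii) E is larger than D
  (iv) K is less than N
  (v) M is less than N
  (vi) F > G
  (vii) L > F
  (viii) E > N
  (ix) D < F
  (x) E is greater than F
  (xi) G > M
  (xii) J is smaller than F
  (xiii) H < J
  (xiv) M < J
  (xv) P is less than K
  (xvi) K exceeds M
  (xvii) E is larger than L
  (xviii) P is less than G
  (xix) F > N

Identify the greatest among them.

E

Chaining downward from E: directly below it, D, N, F, L; then M, H, K, G, J; then P.
That covers every other element, and nothing is given above E, so E is the greatest.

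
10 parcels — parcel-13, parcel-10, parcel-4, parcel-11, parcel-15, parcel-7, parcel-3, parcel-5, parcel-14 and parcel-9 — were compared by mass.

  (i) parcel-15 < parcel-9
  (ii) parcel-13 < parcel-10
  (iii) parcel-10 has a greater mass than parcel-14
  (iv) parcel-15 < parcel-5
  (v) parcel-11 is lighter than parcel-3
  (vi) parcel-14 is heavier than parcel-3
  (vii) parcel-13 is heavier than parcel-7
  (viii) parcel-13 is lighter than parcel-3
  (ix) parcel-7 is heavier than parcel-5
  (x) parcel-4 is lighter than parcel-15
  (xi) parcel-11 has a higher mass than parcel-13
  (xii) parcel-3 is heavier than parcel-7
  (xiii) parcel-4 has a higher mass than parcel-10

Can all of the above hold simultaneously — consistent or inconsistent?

inconsistent

We have parcel-15 < parcel-5 stated directly, yet also parcel-5 < parcel-7 < parcel-13 < parcel-11 < parcel-3 < parcel-14 < parcel-10 < parcel-4 < parcel-15 by chaining the others — so parcel-5 < parcel-15. Contradiction.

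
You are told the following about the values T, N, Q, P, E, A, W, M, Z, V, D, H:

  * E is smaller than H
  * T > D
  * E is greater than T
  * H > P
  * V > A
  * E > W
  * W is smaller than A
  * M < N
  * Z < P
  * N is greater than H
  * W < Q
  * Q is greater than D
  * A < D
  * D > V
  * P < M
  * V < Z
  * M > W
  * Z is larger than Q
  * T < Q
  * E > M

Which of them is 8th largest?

Chaining the given pairs: W < A < V < D < T < Q < Z < P < M < E < H < N.
Counting 8 from the largest end gives T.

T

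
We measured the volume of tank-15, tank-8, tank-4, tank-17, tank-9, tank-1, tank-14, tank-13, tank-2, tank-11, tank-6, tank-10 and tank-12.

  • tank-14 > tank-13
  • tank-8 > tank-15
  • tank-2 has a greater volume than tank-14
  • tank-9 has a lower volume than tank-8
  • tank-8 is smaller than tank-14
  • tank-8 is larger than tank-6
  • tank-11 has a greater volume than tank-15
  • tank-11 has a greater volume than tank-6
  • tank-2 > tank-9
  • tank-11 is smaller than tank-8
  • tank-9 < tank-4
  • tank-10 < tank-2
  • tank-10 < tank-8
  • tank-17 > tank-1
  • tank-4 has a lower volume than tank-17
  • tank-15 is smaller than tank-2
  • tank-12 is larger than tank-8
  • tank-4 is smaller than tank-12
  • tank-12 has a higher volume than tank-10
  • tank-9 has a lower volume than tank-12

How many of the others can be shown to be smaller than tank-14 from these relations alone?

From tank-14 the given relations immediately reach tank-13, tank-8.
From those, tank-15, tank-10, tank-9, tank-6, tank-11 — 7 in total.
Nothing else is reachable below tank-14; 7 in all.

7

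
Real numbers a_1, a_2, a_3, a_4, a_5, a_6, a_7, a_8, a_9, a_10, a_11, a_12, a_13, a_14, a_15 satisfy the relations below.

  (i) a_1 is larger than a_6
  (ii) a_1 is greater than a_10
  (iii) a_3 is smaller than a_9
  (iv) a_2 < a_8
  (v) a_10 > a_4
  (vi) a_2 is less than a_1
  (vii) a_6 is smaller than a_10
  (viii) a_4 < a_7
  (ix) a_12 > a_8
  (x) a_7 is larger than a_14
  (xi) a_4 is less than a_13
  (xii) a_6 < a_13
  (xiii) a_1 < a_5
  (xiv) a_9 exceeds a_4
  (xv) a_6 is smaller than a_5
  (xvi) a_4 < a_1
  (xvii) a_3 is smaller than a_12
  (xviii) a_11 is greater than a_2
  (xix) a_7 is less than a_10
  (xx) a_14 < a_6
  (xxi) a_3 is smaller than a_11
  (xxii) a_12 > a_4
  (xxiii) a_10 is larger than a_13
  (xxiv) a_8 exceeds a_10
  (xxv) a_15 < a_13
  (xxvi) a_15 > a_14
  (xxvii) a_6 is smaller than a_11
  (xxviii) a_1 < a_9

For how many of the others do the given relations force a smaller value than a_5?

9

The elements the relations force below a_5 are a_14, a_2, a_15, a_4, a_6, a_7, a_13, a_10, a_1 — no chain reaches any other.
That is 9.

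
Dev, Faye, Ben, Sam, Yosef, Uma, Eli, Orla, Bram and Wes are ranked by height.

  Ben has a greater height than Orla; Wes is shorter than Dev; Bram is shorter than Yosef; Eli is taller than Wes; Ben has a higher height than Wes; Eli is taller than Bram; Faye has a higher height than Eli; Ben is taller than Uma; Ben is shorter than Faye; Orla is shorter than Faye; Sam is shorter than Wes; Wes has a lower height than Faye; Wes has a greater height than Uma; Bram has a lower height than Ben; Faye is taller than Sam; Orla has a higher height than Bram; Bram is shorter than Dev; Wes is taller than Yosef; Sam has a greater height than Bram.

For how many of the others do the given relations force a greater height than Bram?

The elements the relations force above Bram are Yosef, Orla, Sam, Wes, Ben, Eli, Faye, Dev — no chain reaches any other.
That is 8.

8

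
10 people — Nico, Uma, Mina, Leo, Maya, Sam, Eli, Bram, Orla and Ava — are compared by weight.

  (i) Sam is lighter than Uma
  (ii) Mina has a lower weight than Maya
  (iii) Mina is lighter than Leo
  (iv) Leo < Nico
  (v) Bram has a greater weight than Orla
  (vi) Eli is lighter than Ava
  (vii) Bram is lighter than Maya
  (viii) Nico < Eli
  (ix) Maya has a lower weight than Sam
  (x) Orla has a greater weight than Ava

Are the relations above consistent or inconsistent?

consistent

Every relation is compatible with Mina < Leo < Nico < Eli < Ava < Orla < Bram < Maya < Sam < Uma; the set is consistent.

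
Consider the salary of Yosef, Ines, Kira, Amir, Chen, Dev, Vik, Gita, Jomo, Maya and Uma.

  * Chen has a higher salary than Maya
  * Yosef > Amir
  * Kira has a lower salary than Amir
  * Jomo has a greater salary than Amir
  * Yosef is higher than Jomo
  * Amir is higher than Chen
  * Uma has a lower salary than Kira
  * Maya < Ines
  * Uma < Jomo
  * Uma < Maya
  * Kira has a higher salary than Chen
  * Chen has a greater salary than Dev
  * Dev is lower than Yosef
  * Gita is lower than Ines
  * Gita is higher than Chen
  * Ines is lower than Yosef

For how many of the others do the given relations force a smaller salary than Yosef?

9

The elements the relations force below Yosef are Uma, Dev, Maya, Chen, Kira, Amir, Jomo, Gita, Ines — no chain reaches any other.
That is 9.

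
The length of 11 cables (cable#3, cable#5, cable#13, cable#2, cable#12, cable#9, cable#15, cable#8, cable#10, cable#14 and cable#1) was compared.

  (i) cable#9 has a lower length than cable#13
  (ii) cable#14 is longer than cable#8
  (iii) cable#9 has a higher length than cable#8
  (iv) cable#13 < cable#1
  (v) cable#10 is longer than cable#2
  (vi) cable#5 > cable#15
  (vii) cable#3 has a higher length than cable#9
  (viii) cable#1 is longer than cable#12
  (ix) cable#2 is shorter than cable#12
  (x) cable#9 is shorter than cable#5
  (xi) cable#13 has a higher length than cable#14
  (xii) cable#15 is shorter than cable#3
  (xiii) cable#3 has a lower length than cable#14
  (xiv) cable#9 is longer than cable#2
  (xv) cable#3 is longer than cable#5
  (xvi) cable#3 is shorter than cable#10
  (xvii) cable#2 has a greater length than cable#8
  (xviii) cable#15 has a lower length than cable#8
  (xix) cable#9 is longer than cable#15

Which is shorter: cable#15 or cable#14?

cable#15

The relevant relations are cable#15 < cable#8; cable#8 < cable#2; cable#2 < cable#9; cable#9 < cable#3; cable#3 < cable#14.
Together: cable#15 < cable#8 < cable#2 < cable#9 < cable#3 < cable#14.
So cable#15 < cable#14; cable#15 is the shorter of the two.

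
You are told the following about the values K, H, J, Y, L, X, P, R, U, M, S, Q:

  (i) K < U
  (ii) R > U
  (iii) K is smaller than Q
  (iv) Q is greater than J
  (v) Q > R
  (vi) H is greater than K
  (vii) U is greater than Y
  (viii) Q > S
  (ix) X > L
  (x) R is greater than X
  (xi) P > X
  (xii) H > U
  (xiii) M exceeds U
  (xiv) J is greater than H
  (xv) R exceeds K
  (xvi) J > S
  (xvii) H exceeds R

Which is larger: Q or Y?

Following the relations from Y: Y < U < R < H < J < Q.
So Y < Q; Q is the larger of the two.

Q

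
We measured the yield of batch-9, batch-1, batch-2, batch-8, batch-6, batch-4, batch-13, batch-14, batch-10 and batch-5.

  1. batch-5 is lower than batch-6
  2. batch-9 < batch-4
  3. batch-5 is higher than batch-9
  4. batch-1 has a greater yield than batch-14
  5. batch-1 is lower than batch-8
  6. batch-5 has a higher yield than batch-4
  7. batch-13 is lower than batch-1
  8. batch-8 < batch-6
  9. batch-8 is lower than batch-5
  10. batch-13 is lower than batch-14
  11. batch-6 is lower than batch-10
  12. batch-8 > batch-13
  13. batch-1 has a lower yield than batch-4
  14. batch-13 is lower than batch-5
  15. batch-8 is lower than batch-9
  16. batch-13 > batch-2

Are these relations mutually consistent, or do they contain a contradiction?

consistent

The single ordering batch-2 < batch-13 < batch-14 < batch-1 < batch-8 < batch-9 < batch-4 < batch-5 < batch-6 < batch-10 satisfies every listed relation, so no contradiction arises.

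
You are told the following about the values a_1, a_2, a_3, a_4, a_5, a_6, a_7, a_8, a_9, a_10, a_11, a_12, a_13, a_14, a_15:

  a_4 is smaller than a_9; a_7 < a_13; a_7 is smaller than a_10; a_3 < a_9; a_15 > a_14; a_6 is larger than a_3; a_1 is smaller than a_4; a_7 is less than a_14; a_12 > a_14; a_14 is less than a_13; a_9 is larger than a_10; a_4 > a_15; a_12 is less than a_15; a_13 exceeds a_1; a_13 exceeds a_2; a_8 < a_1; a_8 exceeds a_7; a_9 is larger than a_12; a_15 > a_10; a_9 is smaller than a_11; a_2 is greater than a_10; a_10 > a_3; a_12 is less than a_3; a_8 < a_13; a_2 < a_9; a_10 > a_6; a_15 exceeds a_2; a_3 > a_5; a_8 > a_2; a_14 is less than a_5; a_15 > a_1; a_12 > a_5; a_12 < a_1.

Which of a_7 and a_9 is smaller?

a_7

Chaining the given relations: a_7 < a_14 < a_5 < a_12 < a_3 < a_6 < a_10 < a_2 < a_8 < a_1 < a_15 < a_4 < a_9.
So a_7 < a_9; a_7 is the smaller of the two.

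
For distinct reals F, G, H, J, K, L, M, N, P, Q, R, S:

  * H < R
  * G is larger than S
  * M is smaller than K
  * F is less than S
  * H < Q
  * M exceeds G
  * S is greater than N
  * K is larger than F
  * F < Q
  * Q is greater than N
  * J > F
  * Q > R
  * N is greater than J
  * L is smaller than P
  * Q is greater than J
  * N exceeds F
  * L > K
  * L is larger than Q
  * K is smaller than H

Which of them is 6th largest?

K

Piecing the relations together gives one ordering: F < J < N < S < G < M < K < H < R < Q < L < P.
Counting 6 from the largest end gives K.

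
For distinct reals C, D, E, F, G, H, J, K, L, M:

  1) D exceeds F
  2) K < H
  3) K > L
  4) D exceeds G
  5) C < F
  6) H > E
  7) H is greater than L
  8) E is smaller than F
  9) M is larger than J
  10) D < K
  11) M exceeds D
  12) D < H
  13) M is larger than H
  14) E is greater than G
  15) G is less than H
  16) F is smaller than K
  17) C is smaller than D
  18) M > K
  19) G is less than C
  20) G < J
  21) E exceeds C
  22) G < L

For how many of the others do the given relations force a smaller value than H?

From H the given relations immediately reach G, L, E, D, K.
From those, C, F — 7 in total.
No other element is forced below H by the given relations, so the count is 7.

7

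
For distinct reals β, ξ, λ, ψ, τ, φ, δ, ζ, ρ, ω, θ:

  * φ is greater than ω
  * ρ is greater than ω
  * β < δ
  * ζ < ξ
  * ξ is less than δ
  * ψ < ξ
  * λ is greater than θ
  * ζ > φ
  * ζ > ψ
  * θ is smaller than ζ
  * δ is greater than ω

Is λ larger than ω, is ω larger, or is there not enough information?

undetermined

Following every chain through ω: above ω we get φ, ζ, ξ, δ, ρ.
λ is not reached, and no chain runs the other way from λ to ω.
So the given relations leave the order of ω and λ undetermined.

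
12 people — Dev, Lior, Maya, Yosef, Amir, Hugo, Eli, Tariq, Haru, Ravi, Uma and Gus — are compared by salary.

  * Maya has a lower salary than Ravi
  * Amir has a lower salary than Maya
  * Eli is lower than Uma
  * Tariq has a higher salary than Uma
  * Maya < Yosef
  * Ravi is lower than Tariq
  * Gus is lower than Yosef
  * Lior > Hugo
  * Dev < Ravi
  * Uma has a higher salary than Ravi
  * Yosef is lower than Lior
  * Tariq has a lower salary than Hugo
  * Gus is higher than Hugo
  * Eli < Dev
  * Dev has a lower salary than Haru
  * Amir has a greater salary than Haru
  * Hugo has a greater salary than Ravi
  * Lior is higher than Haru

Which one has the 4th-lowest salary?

Amir

The consecutive relations fix a unique order: Eli < Dev < Haru < Amir < Maya < Ravi < Uma < Tariq < Hugo < Gus < Yosef < Lior.
The 4th smallest is Amir.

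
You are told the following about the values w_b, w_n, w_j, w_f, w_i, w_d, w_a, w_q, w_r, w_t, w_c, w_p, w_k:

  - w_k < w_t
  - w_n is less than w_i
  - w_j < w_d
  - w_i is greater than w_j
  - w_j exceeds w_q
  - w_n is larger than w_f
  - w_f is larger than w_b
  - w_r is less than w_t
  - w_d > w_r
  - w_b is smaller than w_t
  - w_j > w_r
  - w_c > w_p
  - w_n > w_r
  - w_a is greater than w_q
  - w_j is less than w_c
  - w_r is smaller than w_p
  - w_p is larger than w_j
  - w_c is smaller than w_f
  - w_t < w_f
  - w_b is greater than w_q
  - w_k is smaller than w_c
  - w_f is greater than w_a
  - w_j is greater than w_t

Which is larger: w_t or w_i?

w_i

The relevant relations are w_t < w_j; w_j < w_p; w_p < w_c; w_c < w_f; w_f < w_n; w_n < w_i.
Chaining these gives w_t < w_j < w_p < w_c < w_f < w_n < w_i.
So w_t < w_i; w_i is the larger of the two.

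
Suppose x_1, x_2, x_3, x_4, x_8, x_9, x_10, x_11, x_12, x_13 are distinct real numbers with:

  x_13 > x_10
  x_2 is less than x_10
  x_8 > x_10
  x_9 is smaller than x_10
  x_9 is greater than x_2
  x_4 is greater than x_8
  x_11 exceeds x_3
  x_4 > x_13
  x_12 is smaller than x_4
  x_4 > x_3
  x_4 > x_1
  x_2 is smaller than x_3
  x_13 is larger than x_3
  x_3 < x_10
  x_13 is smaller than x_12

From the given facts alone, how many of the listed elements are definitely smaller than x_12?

5

Directly below x_12: x_13.
One step further: x_3, x_10 (3 so far).
One step further: x_2, x_9 (5 so far).
No other element is forced below x_12 by the given relations, so the count is 5.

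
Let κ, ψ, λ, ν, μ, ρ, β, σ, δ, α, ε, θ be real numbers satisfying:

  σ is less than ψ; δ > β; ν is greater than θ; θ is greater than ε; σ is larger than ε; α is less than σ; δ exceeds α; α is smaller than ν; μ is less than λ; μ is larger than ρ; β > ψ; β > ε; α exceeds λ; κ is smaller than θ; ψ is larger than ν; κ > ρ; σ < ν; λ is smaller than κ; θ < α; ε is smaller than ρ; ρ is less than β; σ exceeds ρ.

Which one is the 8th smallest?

σ

The consecutive relations fix a unique order: ε < ρ < μ < λ < κ < θ < α < σ < ν < ψ < β < δ.
The 8th smallest is σ.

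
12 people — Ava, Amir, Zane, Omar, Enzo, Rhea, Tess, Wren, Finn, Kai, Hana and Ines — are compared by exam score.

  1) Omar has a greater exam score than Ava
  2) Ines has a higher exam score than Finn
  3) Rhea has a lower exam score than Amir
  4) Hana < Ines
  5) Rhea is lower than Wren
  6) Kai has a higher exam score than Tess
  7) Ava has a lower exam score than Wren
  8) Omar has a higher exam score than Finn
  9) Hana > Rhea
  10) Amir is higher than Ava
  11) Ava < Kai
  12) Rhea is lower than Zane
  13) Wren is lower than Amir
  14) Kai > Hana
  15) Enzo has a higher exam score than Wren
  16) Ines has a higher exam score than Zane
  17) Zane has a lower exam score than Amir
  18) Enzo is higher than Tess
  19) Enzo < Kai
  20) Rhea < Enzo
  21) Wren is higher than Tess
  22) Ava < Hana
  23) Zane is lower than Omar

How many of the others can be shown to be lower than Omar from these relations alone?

From Omar the given relations immediately reach Finn, Ava, Zane.
From those, Rhea — 4 in total.
No other element is forced below Omar by the given relations, so the count is 4.

4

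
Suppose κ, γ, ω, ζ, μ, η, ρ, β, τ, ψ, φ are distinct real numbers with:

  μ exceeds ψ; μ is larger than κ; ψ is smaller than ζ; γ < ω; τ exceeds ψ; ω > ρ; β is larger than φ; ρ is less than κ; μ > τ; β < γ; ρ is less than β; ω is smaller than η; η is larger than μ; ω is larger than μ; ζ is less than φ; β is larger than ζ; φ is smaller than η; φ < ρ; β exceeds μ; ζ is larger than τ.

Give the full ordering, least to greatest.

ψ < τ < ζ < φ < ρ < κ < μ < β < γ < ω < η

The consecutive links are each given: ψ < τ; τ < ζ; ζ < φ; φ < ρ; ρ < κ; κ < μ; μ < β; β < γ; γ < ω; ω < η.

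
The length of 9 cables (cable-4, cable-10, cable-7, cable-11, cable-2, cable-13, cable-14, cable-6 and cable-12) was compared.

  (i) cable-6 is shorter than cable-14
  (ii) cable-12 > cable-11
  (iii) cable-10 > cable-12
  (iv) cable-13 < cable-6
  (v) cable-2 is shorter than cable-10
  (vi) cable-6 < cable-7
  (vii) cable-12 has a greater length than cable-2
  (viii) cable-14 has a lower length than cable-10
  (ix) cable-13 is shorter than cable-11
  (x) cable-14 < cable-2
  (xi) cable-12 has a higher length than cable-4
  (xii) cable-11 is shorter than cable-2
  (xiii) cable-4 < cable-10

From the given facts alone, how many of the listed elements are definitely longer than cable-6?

Directly above cable-6: cable-14, cable-7.
One step further: cable-2, cable-10 (4 so far).
One step further: cable-12 (5 so far).
No other element is forced above cable-6 by the given relations, so the count is 5.

5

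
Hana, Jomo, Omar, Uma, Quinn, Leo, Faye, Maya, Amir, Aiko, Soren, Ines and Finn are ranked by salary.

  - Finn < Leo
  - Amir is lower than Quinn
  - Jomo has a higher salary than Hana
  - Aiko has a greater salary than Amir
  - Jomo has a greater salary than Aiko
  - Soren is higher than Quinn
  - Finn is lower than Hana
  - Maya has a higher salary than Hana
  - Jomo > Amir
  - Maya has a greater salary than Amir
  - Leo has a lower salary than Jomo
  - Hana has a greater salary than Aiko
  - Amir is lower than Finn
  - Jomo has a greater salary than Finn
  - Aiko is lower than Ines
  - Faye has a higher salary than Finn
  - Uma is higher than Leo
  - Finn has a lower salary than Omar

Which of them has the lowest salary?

Amir

Chaining upward from Amir: directly above it, Finn, Aiko, Quinn, Maya, Jomo; then Leo, Faye, Hana, Ines, Soren, Omar; then Uma.
That covers every other element, and nothing is given below Amir, so Amir is the lowest salary.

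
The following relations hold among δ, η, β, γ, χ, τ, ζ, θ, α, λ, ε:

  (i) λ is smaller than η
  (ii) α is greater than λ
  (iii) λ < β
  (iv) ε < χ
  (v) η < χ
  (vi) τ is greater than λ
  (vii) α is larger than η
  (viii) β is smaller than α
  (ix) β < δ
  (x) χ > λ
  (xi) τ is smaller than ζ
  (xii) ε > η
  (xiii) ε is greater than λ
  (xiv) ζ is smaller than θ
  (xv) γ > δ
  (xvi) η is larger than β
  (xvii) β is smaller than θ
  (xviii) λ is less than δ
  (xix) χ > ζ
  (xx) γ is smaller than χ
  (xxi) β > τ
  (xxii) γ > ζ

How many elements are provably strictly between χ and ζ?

1

Chaining upward from ζ reaches: θ, γ.
Chaining downward from χ reaches: λ, τ, β, η, δ, γ, ε.
Strictly between ζ and χ are those in both lists: γ — 1 element.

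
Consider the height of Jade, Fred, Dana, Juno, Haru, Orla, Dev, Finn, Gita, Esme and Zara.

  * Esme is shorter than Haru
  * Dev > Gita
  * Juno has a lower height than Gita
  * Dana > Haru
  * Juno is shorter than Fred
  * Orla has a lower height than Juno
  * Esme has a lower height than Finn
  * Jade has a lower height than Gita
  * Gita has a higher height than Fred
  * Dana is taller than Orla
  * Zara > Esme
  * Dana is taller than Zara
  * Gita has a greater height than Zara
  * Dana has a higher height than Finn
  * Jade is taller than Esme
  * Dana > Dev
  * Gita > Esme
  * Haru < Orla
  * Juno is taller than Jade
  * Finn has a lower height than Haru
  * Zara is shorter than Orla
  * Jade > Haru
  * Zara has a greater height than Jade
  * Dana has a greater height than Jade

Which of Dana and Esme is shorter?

Esme

The relevant relations are Esme < Finn; Finn < Haru; Haru < Jade; Jade < Zara; Zara < Orla; Orla < Juno; Juno < Fred; Fred < Gita; Gita < Dev; Dev < Dana.
Together: Esme < Finn < Haru < Jade < Zara < Orla < Juno < Fred < Gita < Dev < Dana.
So Esme < Dana; Esme is the shorter of the two.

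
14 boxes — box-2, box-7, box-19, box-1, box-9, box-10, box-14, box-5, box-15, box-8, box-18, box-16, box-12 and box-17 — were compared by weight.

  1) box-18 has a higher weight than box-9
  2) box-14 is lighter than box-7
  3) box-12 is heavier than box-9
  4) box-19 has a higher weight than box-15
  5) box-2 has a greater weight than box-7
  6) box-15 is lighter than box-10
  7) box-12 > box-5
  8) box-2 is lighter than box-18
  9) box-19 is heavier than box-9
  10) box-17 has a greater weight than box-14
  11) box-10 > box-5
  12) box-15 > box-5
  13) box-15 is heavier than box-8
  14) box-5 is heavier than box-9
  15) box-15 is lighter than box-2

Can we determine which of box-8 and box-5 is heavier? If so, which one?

undetermined

Following every chain through box-5: above box-5 we get box-15, box-10, box-12, box-19, box-2, box-18; below box-5 we get box-9.
box-8 is not reached, and no chain runs the other way from box-8 to box-5.
So the given relations leave the order of box-5 and box-8 undetermined.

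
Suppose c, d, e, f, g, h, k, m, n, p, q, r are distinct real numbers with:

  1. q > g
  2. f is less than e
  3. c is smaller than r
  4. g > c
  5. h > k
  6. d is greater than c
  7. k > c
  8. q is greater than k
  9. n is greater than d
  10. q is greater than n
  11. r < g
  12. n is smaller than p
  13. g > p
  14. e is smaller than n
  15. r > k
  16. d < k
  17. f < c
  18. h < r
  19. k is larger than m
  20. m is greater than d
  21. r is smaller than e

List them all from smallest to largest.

f < c < d < m < k < h < r < e < n < p < g < q

Nothing is placed below f, so it is least; from there f < c; c < d; d < m; m < k; k < h; h < r; r < e; e < n; n < p; p < g; g < q, each given directly.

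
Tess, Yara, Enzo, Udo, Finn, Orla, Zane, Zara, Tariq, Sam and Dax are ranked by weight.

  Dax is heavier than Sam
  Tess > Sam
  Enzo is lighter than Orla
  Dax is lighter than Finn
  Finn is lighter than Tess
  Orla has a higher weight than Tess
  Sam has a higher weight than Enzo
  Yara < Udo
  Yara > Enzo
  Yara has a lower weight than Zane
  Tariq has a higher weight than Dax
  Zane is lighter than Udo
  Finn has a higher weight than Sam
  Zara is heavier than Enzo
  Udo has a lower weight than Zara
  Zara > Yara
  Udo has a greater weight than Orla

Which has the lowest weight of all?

Sam is not least since Enzo < Sam; Dax is not least since Sam < Dax; Yara is not least since Enzo < Yara; Zane is not least since Yara < Zane; Finn is not least since Sam < Finn; Tess is not least since Finn < Tess; Tariq is not least since Dax < Tariq; Orla is not least since Tess < Orla; Udo is not least since Zane < Udo; Zara is not least since Udo < Zara.
Only Enzo has nothing below it, so Enzo is the lowest weight.

Enzo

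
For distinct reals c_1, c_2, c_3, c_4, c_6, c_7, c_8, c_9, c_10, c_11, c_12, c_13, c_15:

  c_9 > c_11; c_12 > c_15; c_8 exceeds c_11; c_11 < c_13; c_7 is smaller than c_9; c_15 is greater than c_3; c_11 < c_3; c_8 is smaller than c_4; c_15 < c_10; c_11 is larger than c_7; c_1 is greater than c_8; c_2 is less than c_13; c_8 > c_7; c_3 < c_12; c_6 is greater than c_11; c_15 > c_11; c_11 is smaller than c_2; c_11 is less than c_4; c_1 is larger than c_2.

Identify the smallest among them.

Chaining upward from c_7: directly above it, c_11, c_8, c_9; then c_4, c_3, c_15, c_2, c_13, c_6, c_1; then c_10, c_12.
That covers every other element, and nothing is given below c_7, so c_7 is the smallest.

c_7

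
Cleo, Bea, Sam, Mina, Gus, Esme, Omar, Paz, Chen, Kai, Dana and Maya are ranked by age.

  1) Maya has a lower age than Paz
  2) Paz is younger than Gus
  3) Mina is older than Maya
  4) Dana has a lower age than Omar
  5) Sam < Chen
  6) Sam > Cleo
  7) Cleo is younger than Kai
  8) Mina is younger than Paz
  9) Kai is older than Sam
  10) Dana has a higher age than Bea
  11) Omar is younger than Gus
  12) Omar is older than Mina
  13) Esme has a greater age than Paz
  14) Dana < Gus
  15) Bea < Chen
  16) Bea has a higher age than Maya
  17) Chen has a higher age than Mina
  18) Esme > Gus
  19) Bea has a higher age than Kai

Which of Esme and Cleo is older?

Cleo < Kai and Kai < Bea give Cleo < Bea.
With Bea < Dana: Cleo < Kai < Bea < Dana.
Then Dana < Omar extends the chain to Omar.
Then Omar < Gus extends the chain to Gus.
Then Gus < Esme extends the chain to Esme.
So Cleo < Esme; Esme is the older of the two.

Esme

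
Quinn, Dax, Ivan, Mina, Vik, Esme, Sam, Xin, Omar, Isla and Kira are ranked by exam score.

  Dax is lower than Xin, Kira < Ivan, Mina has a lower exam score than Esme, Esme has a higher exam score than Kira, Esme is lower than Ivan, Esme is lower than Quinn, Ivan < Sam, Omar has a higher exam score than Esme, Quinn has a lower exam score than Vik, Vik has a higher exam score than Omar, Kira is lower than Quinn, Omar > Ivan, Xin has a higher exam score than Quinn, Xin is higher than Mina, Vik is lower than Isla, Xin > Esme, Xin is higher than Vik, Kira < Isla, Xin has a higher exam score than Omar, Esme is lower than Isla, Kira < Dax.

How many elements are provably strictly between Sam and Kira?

The relations place Kira below Sam. An element lies strictly between them when it is forced above Kira and also forced below Sam.
Above Kira: {Esme, Ivan, Omar, Quinn, Dax, Vik, Xin, Isla}. Below Sam: {Mina, Esme, Ivan}.
Intersection: {Esme, Ivan} — 2.

2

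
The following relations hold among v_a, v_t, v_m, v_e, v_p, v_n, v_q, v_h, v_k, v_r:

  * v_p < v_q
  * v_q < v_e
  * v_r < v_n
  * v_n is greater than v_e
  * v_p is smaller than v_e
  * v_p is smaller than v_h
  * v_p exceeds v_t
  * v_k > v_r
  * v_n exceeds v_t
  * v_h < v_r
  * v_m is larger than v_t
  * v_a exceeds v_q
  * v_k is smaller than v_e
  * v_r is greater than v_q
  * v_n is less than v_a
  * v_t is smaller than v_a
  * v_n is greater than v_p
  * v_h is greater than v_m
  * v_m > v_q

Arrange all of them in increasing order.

The consecutive links are each given: v_t < v_p; v_p < v_q; v_q < v_m; v_m < v_h; v_h < v_r; v_r < v_k; v_k < v_e; v_e < v_n; v_n < v_a.

v_t < v_p < v_q < v_m < v_h < v_r < v_k < v_e < v_n < v_a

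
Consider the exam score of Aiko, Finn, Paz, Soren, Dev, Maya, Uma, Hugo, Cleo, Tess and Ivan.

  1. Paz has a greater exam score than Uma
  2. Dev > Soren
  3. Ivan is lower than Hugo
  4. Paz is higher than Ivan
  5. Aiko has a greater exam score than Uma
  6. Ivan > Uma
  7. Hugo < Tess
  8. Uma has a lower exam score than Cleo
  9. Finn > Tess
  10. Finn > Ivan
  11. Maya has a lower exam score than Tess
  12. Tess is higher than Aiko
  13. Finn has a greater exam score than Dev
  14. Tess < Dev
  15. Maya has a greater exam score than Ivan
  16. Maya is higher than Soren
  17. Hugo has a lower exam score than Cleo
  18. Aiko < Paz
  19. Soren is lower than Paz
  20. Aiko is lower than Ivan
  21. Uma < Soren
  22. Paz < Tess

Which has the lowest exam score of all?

Uma

Chaining upward from Uma: directly above it, Soren, Aiko, Ivan, Paz, Cleo; then Maya, Hugo, Tess, Dev, Finn.
That covers every other element, and nothing is given below Uma, so Uma is the lowest exam score.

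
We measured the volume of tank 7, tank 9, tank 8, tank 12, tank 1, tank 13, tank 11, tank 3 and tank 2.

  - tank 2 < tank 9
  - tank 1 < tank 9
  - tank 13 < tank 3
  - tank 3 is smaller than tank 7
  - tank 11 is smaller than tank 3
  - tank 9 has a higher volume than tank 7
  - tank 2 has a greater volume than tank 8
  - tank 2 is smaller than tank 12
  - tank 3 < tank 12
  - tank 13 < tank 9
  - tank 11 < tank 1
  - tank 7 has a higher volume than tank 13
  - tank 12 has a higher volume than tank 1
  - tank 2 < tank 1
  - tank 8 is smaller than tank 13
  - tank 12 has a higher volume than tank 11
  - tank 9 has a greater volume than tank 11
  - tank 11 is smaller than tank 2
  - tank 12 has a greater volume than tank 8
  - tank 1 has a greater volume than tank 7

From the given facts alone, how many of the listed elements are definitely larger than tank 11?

6

From tank 11 the given relations immediately reach tank 2, tank 3, tank 1, tank 12, tank 9.
From those, tank 7 — 6 in total.
No other element is forced above tank 11 by the given relations, so the count is 6.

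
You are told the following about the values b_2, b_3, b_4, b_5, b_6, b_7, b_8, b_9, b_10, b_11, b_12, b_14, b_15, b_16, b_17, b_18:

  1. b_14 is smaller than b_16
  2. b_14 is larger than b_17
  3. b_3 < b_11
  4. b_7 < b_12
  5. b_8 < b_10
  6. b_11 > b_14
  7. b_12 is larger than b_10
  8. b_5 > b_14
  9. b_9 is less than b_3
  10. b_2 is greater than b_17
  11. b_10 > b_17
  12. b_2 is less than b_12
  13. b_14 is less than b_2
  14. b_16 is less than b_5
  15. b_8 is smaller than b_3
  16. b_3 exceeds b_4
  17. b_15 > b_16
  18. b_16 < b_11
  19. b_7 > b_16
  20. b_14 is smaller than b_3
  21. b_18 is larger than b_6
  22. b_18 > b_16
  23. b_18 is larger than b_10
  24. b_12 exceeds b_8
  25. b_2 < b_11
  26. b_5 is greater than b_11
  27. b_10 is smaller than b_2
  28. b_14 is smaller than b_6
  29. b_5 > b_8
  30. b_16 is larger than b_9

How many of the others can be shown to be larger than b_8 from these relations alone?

The elements the relations force above b_8 are b_10, b_2, b_3, b_12, b_11, b_5, b_18 — no chain reaches any other.
That is 7.

7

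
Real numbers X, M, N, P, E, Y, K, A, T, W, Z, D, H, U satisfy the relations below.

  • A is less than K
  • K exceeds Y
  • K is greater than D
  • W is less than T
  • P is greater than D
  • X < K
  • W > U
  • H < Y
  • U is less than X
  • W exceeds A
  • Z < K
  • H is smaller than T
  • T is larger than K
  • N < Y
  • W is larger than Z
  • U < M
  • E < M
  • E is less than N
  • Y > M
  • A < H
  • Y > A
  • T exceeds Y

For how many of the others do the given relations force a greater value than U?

From U the given relations immediately reach M, X, W.
From those, Y, K, T — 6 in total.
Nothing else is reachable above U; 6 in all.

6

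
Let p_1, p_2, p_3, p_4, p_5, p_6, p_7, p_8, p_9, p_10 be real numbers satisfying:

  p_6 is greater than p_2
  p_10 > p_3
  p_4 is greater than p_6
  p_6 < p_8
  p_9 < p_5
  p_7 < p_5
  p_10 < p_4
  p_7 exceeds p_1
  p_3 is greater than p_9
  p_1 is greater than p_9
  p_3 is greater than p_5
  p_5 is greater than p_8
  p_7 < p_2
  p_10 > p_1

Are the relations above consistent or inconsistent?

consistent

Every relation is compatible with p_9 < p_1 < p_7 < p_2 < p_6 < p_8 < p_5 < p_3 < p_10 < p_4; the set is consistent.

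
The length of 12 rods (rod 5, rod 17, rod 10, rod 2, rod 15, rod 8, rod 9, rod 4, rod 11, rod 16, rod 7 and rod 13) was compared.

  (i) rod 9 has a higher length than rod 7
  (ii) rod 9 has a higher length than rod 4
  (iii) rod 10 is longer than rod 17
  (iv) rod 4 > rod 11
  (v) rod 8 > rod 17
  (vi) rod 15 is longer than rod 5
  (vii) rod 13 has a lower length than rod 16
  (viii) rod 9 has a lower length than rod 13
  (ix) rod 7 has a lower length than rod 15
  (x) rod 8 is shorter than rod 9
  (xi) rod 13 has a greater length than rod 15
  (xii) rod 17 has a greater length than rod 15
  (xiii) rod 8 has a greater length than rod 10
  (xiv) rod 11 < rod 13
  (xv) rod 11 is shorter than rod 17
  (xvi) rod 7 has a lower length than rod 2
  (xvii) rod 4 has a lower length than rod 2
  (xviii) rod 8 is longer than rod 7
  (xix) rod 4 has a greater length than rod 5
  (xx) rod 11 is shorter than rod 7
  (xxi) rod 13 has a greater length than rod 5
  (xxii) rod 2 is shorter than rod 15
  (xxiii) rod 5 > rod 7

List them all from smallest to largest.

Nothing is placed below rod 11, so it is least; from there rod 11 < rod 7; rod 7 < rod 5; rod 5 < rod 4; rod 4 < rod 2; rod 2 < rod 15; rod 15 < rod 17; rod 17 < rod 10; rod 10 < rod 8; rod 8 < rod 9; rod 9 < rod 13; rod 13 < rod 16, each given directly.

rod 11 < rod 7 < rod 5 < rod 4 < rod 2 < rod 15 < rod 17 < rod 10 < rod 8 < rod 9 < rod 13 < rod 16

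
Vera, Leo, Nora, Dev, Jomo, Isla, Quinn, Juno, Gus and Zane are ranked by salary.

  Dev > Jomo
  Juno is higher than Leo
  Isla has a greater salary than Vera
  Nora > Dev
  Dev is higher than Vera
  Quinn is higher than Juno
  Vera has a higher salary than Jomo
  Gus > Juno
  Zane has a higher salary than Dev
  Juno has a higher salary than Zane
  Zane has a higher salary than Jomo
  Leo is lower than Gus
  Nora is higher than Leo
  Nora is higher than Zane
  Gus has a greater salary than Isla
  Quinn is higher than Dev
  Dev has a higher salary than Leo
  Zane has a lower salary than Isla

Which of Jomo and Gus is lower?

Following the relations from Jomo: Jomo < Vera < Dev < Zane < Isla < Gus.
So Jomo < Gus; Jomo is the lower of the two.

Jomo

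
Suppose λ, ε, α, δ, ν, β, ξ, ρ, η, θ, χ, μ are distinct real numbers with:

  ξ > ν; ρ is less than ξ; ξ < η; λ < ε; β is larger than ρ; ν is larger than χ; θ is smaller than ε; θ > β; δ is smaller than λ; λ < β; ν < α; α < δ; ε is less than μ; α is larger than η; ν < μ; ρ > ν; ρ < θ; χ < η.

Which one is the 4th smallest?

ξ

The consecutive relations fix a unique order: χ < ν < ρ < ξ < η < α < δ < λ < β < θ < ε < μ.
Counting 4 from the smallest end gives ξ.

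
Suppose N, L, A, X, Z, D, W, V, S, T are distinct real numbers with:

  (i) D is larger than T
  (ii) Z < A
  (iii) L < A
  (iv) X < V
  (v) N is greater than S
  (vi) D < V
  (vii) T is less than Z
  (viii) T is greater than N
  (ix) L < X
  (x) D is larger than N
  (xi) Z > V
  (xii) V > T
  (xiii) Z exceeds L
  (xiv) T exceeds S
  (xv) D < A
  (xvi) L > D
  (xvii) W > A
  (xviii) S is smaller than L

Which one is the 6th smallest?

X

Piecing the relations together gives one ordering: S < N < T < D < L < X < V < Z < A < W.
Counting 6 from the smallest end gives X.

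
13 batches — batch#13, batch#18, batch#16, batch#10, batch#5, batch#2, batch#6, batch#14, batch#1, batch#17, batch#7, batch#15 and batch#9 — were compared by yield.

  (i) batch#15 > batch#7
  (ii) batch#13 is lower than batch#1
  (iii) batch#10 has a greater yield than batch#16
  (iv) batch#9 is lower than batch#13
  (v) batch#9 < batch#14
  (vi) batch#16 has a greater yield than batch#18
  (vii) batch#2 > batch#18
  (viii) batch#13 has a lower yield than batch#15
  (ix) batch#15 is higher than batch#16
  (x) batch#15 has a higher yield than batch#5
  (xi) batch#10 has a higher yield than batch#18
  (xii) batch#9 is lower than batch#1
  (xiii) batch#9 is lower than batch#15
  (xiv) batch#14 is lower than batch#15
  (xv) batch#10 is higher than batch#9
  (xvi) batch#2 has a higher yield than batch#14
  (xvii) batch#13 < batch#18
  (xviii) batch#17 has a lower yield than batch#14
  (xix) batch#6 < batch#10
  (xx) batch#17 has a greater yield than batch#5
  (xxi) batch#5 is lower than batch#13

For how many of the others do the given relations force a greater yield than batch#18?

4

The elements the relations force above batch#18 are batch#16, batch#2, batch#10, batch#15 — no chain reaches any other.
That is 4.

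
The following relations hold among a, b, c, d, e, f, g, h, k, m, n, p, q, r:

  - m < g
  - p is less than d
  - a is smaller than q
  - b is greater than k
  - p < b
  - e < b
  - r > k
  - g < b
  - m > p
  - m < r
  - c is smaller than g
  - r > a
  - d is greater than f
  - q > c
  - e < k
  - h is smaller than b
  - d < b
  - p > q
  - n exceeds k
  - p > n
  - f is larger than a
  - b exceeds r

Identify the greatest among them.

b

e is not greatest since e < k; c is not greatest since c < g; k is not greatest since k < r; a is not greatest since a < q; h is not greatest since h < b; f is not greatest since f < d; n is not greatest since n < p; q is not greatest since q < p; p is not greatest since p < m; m is not greatest since m < g; r is not greatest since r < b; g is not greatest since g < b; d is not greatest since d < b.
Only b has nothing above it, so b is the greatest.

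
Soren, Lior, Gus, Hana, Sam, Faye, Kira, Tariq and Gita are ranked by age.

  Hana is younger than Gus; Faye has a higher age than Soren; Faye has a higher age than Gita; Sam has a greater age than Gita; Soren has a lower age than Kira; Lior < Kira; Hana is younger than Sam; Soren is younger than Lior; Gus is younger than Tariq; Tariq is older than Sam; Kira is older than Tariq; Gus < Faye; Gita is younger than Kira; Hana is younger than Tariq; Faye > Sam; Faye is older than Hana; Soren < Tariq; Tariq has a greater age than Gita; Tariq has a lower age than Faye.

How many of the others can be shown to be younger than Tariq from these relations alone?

5

From Tariq the given relations immediately reach Soren, Hana, Gita, Gus, Sam.
No other element is forced below Tariq by the given relations, so the count is 5.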